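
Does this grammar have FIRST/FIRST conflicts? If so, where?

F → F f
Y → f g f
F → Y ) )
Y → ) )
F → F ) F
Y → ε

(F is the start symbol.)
FIRST sets of the non-terminals at (or reachable through a nullable prefix from) the front of some alternative:
  FIRST(F) = { ')', 'f' }
  FIRST(Y) = { ')', 'f', ε }

Productions for F:
  F → F f: FIRST = { ')', 'f' }
  F → Y ) ): FIRST = { ')', 'f' }
  F → F ) F: FIRST = { ')', 'f' }
Productions for Y:
  Y → f g f: FIRST = { 'f' }
  Y → ) ): FIRST = { ')' }
  Y → ε: FIRST = { ε }

Conflict for F: F → F f and F → Y ) )
  Overlap: { ')', 'f' }
Conflict for F: F → F f and F → F ) F
  Overlap: { ')', 'f' }
Conflict for F: F → Y ) ) and F → F ) F
  Overlap: { ')', 'f' }

Answer: Yes. F → F f / F → Y ')' ')' on { ')', 'f' }; F → F f / F → F ')' F on { ')', 'f' }; F → Y ')' ')' / F → F ')' F on { ')', 'f' }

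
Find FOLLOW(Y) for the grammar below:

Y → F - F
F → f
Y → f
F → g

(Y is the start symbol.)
{ $ }

Y is the start symbol, so $ ∈ FOLLOW(Y).
Y does not occur on any right-hand side.

Taking the union: FOLLOW(Y) = { $ }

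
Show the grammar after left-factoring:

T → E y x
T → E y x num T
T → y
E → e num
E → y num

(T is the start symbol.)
T → E y x T'
T' → ε
T' → num T
T → y
E → e num
E → y num

Left-factoring transforms A → αβ₁ | αβ₂ into A → αA' and A' → β₁ | β₂
(α is the longest common prefix among the alternatives). Repeat until
no nonterminal has two alternatives with a common prefix.

Round 1: T has alternatives sharing prefix 'E y x'. Introduce T': T → E y x T'
  Add: T' → ε
  Add: T' → num T

No remaining common prefixes — done.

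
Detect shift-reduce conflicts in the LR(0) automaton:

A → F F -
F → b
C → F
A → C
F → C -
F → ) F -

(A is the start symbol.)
Yes — I3: [A → C .] vs [F → C . -]; I4: [C → F .] vs [F → . ) F -]; I7: [C → F .] vs [A → F F . -]; I10: [C → F .] vs [F → ) F . -]

Augment with A' → A and build the canonical LR(0) collection (I0 = CLOSURE({[A' → . A]}), then GOTO on every symbol after a dot until no new states appear). It has 12 states:
  I0: { [A → . C], [A → . F F -], [A' → . A], [C → . F], [F → . ) F -], [F → . C -], [F → . b] }  — shift
  I1: { [C → . F], [F → ) . F -], [F → . ) F -], [F → . C -], [F → . b] }  — shift
  I2: { [A' → A .] }  — accept
  I3: { [A → C .], [F → C . -] }  — shift, reduce
  I4: { [A → F . F -], [C → . F], [C → F .], [F → . ) F -], [F → . C -], [F → . b] }  — shift, reduce
  I5: { [F → b .] }  — reduce
  I6: { [F → C . -] }  — shift
  I7: { [A → F F . -], [C → F .] }  — shift, reduce
  I8: { [A → F F - .] }  — reduce
  I9: { [F → C - .] }  — reduce
  I10: { [C → F .], [F → ) F . -] }  — shift, reduce
  I11: { [F → ) F - .] }  — reduce

I3 contains reduce item [A → C .] and shift item [F → C . -] — shift-reduce conflict.
I4 contains reduce item [C → F .] and shift items [F → . ) F -], [F → . b] — shift-reduce conflict.
I7 contains reduce item [C → F .] and shift item [A → F F . -] — shift-reduce conflict.
I10 contains reduce item [C → F .] and shift item [F → ) F . -] — shift-reduce conflict.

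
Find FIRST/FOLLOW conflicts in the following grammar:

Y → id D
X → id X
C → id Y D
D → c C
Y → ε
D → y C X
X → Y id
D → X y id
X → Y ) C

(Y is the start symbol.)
Yes. Y → id D with FOLLOW(Y) on { 'id' }

A FIRST/FOLLOW conflict occurs when a non-terminal N has a nullable alternative N → β (β ⇒* ε) and another alternative N → α with FIRST(α) ∩ FOLLOW(N) ≠ ∅: on such a lookahead the parser cannot decide between expanding α and letting N vanish via β.

Nullable non-terminals: Y.

Y: nullable alternative(s) Y → ε; FOLLOW(Y) = { $, ')', 'c', 'id', 'y' }
  Y → id D: FIRST \ {ε} = { 'id' } — overlaps FOLLOW(Y) on { 'id' }: CONFLICT
  Y → ε: FIRST \ {ε} = { } — this is the only nullable alternative, skip

C, D, X have no nullable alternative, so no FIRST/FOLLOW check is needed there.

So the grammar has 1 FIRST/FOLLOW conflict (marked CONFLICT above).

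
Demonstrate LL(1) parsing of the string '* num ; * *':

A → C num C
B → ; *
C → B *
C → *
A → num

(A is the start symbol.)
LL(1) parsing maintains a stack (initially the start symbol over $) and the input. At each step: if the stack top is a terminal, match it against the current input token; if it is a non-terminal N, replace it with the RHS of M[N, lookahead] (the unique production whose predict set contains the lookahead).

Stack is shown with the top on the left.

Stack      Input          Action
--------------------------------
A $        * num ; * * $  output A → C num C
C num C $  * num ; * * $  output C → *
* num C $  * num ; * * $  match '*'
num C $    num ; * * $    match 'num'
C $        ; * * $        output C → B *
B * $      ; * * $        output B → ; *
; * * $    ; * * $        match ';'
* * $      * * $          match '*'
* $        * $            match '*'
$          $              accept

The string is accepted.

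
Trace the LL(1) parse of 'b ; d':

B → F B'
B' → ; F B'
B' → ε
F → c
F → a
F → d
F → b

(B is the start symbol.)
Stack is shown with the top on the left.

Stack     Input    Action
-------------------------
B $       b ; d $  output B → F B'
F B' $    b ; d $  output F → b
b B' $    b ; d $  match 'b'
B' $      ; d $    output B' → ; F B'
; F B' $  ; d $    match ';'
F B' $    d $      output F → d
d B' $    d $      match 'd'
B' $      $        output B' → ε
$         $        accept

The string is accepted.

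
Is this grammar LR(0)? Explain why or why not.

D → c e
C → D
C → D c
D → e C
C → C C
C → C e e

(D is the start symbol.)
No. Shift-reduce conflict between [D → e C .] and [C → C . e e]

Augment with D' → D and build the canonical LR(0) collection (I0 = CLOSURE({[D' → . D]}), then GOTO on every symbol after a dot until no new states appear). It has 11 states:
  I0: { [D → . c e], [D → . e C], [D' → . D] }  — shift
  I1: { [D' → D .] }  — accept
  I2: { [D → c . e] }  — shift
  I3: { [C → . C C], [C → . C e e], [C → . D c], [C → . D], [D → . c e], [D → . e C], [D → e . C] }  — shift
  I4: { [C → . C C], [C → . C e e], [C → . D c], [C → . D], [C → C . C], [C → C . e e], [D → . c e], [D → . e C], [D → e C .] }  — shift, reduce
  I5: { [C → D . c], [C → D .] }  — shift, reduce
  I6: { [C → D c .] }  — reduce
  I7: { [C → . C C], [C → . C e e], [C → . D c], [C → . D], [C → C . C], [C → C . e e], [C → C C .], [D → . c e], [D → . e C] }  — shift, reduce
  I8: { [C → . C C], [C → . C e e], [C → . D c], [C → . D], [C → C e . e], [D → . c e], [D → . e C], [D → e . C] }  — shift
  I9: { [C → . C C], [C → . C e e], [C → . D c], [C → . D], [C → C e e .], [D → . c e], [D → . e C], [D → e . C] }  — shift, reduce
  I10: { [D → c e .] }  — reduce

Conflict in state I4:
  Shift-reduce conflict between [D → e C .] and [C → C . e e]
So the grammar is NOT LR(0).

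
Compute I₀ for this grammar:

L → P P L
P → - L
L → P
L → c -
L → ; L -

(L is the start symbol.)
First, augment the grammar with L' → L
I₀ = CLOSURE({ [L' → . L] }):
  [L' → . L] has the dot before L: add [L → . P P L], [L → . P], [L → . c -], [L → . ; L -]
  [L → . P P L] has the dot before P: add [P → . - L]
No further items can be added.

I₀ = { [L → . ; L -], [L → . P P L], [L → . P], [L → . c -], [L' → . L], [P → . - L] }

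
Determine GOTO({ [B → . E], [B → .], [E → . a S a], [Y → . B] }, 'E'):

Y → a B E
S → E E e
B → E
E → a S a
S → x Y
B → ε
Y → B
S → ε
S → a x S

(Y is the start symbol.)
{ [B → E .] }

GOTO(I, 'E') = CLOSURE({ [A → αX.β] : [A → α.Xβ] ∈ I, X = 'E' })

Items with dot before 'E', with the dot advanced:
  [B → . E] → [B → E .]
Closure adds nothing (no advanced item has the dot before a non-terminal).

GOTO = { [B → E .] }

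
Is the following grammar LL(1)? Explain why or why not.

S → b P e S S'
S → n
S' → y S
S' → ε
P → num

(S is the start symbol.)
No. Predict set conflict for S': { 'y' }

A grammar is LL(1) if for each non-terminal N with multiple productions, the predict sets of those productions are pairwise disjoint, where PREDICT(N → α) = (FIRST(α) \ {ε}) ∪ (FOLLOW(N) if α ⇒* ε).

Relevant sets:
  FOLLOW(S') = { $, 'y' }

For S:
  PREDICT(S → b P e S S') = { 'b' }
  PREDICT(S → n) = { 'n' }
For S':
  PREDICT(S' → y S) = { 'y' }
  PREDICT(S' → ε) = { $, 'y' }
P has a single production, so nothing to check there.

Conflict found: Predict set conflict for S': { 'y' }
The grammar is NOT LL(1).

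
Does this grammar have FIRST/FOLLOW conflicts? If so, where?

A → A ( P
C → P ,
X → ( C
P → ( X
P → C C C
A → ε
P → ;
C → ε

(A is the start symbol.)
A FIRST/FOLLOW conflict occurs when a non-terminal N has a nullable alternative N → β (β ⇒* ε) and another alternative N → α with FIRST(α) ∩ FOLLOW(N) ≠ ∅: on such a lookahead the parser cannot decide between expanding α and letting N vanish via β.

Nullable non-terminals: A, C, P.
FIRST sets used below: FIRST(A) = { '(', ε }, FIRST(P) = { '(', ',', ';', ε }, FIRST(C) = { '(', ',', ';', ε }

A: nullable alternative(s) A → ε; FOLLOW(A) = { $, '(' }
  A → A ( P: FIRST \ {ε} = { '(' } — overlaps FOLLOW(A) on { '(' }: CONFLICT
  A → ε: FIRST \ {ε} = { } — this is the only nullable alternative, skip

C: nullable alternative(s) C → ε; FOLLOW(C) = { $, '(', ',', ';' }
  C → P ,: FIRST \ {ε} = { '(', ',', ';' } — overlaps FOLLOW(C) on { '(', ',', ';' }: CONFLICT
  C → ε: FIRST \ {ε} = { } — this is the only nullable alternative, skip

P: nullable alternative(s) P → C C C; FOLLOW(P) = { $, '(', ',' }
  P → ( X: FIRST \ {ε} = { '(' } — overlaps FOLLOW(P) on { '(' }: CONFLICT
  P → C C C: FIRST \ {ε} = { '(', ',', ';' } — this is the only nullable alternative, skip
  P → ;: FIRST \ {ε} = { ';' } — disjoint from FOLLOW(P)

X has no nullable alternative, so no FIRST/FOLLOW check is needed there.

So the grammar has 3 FIRST/FOLLOW conflicts (marked CONFLICT above).

Answer: Yes. A → A '(' P with FOLLOW(A) on { '(' }; C → P ',' with FOLLOW(C) on { '(', ',', ';' }; P → '(' X with FOLLOW(P) on { '(' }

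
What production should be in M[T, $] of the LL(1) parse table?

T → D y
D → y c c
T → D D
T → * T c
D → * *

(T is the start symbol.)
To find M[T, $], we find productions for T where $ is in the predict set (PREDICT(N → α) = (FIRST(α) \ {ε}) ∪ (FOLLOW(N) if α ⇒* ε)).

Relevant sets:
  FIRST(D) = { '*', 'y' }

T → D y: PREDICT = { '*', 'y' }
T → D D: PREDICT = { '*', 'y' }
T → * T c: PREDICT = { '*' }

M[T, $] is empty (no production applies)

Answer: Empty (error entry)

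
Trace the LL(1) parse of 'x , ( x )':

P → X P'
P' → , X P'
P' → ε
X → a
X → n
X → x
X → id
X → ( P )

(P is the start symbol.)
LL(1) parsing maintains a stack (initially the start symbol over $) and the input. At each step: if the stack top is a terminal, match it against the current input token; if it is a non-terminal N, replace it with the RHS of M[N, lookahead] (the unique production whose predict set contains the lookahead).

Stack is shown with the top on the left.

Stack        Input        Action
--------------------------------
P $          x , ( x ) $  output P → X P'
X P' $       x , ( x ) $  output X → x
x P' $       x , ( x ) $  match 'x'
P' $         , ( x ) $    output P' → , X P'
, X P' $     , ( x ) $    match ','
X P' $       ( x ) $      output X → ( P )
( P ) P' $   ( x ) $      match '('
P ) P' $     x ) $        output P → X P'
X P' ) P' $  x ) $        output X → x
x P' ) P' $  x ) $        match 'x'
P' ) P' $    ) $          output P' → ε
) P' $       ) $          match ')'
P' $         $            output P' → ε
$            $            accept

The string is accepted.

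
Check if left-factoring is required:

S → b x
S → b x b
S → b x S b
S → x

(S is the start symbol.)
Left-factoring is needed when two productions for the same non-terminal
share a common prefix on the right-hand side.

Productions for S:
  S → b x
  S → b x b
  S → b x S b
  S → x

Found common prefix 'b x' in productions for S

Answer: Yes, S has productions with common prefix 'b x'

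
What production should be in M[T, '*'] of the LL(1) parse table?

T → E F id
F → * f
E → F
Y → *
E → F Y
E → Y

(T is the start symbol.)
To find M[T, '*'], we find productions for T where '*' is in the predict set (PREDICT(N → α) = (FIRST(α) \ {ε}) ∪ (FOLLOW(N) if α ⇒* ε)).

Relevant sets:
  FIRST(E) = { '*' }

T → E F id: PREDICT = { '*' }
  '*' is in predict set, so this production goes in M[T, '*']

M[T, '*'] = T → E F id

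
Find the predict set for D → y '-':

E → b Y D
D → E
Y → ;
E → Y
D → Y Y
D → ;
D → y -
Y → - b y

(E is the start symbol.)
PREDICT(D → y '-') = (FIRST(RHS) \ {ε}) ∪ (FOLLOW(D) if ε ∈ FIRST(RHS), i.e. RHS ⇒* ε)
FIRST(y '-') = { 'y' }
ε ∉ FIRST(y '-'), so FOLLOW(D) is not added.
PREDICT(D → y '-') = { 'y' }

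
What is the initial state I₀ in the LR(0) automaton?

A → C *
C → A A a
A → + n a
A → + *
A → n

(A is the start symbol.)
First, augment the grammar with A' → A
I₀ = CLOSURE({ [A' → . A] }):
  [A' → . A] has the dot before A: add [A → . C *], [A → . + n a], [A → . + *], [A → . n]
  [A → . C *] has the dot before C: add [C → . A A a]
No further items can be added.

I₀ = { [A → . + *], [A → . + n a], [A → . C *], [A → . n], [A' → . A], [C → . A A a] }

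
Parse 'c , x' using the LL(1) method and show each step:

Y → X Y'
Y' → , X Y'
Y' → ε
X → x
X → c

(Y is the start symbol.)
LL(1) parsing maintains a stack (initially the start symbol over $) and the input. At each step: if the stack top is a terminal, match it against the current input token; if it is a non-terminal N, replace it with the RHS of M[N, lookahead] (the unique production whose predict set contains the lookahead).

Stack is shown with the top on the left.

Stack     Input    Action
-------------------------
Y $       c , x $  output Y → X Y'
X Y' $    c , x $  output X → c
c Y' $    c , x $  match 'c'
Y' $      , x $    output Y' → , X Y'
, X Y' $  , x $    match ','
X Y' $    x $      output X → x
x Y' $    x $      match 'x'
Y' $      $        output Y' → ε
$         $        accept

The string is accepted.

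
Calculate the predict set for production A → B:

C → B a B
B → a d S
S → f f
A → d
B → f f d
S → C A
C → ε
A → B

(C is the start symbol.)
PREDICT(A → B) = (FIRST(RHS) \ {ε}) ∪ (FOLLOW(A) if ε ∈ FIRST(RHS), i.e. RHS ⇒* ε)
FIRST(B) = { 'a', 'f' }
FIRST(B) = { 'a', 'f' }
ε ∉ FIRST(B), so FOLLOW(A) is not added.
PREDICT(A → B) = { 'a', 'f' }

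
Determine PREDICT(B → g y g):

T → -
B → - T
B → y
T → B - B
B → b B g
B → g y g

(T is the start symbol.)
{ 'g' }

PREDICT(B → g y g) = (FIRST(RHS) \ {ε}) ∪ (FOLLOW(B) if ε ∈ FIRST(RHS), i.e. RHS ⇒* ε)
FIRST(g y g) = { 'g' }
ε ∉ FIRST(g y g), so FOLLOW(B) is not added.
PREDICT(B → g y g) = { 'g' }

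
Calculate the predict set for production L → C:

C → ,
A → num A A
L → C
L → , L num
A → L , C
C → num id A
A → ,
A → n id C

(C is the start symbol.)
{ ',', 'num' }

PREDICT(L → C) = (FIRST(RHS) \ {ε}) ∪ (FOLLOW(L) if ε ∈ FIRST(RHS), i.e. RHS ⇒* ε)
FIRST(C) = { ',', 'num' }
FIRST(C) = { ',', 'num' }
ε ∉ FIRST(C), so FOLLOW(L) is not added.
PREDICT(L → C) = { ',', 'num' }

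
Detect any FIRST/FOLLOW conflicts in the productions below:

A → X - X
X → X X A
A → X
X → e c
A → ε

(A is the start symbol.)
A FIRST/FOLLOW conflict occurs when a non-terminal N has a nullable alternative N → β (β ⇒* ε) and another alternative N → α with FIRST(α) ∩ FOLLOW(N) ≠ ∅: on such a lookahead the parser cannot decide between expanding α and letting N vanish via β.

Nullable non-terminals: A.
FIRST sets used below: FIRST(X) = { 'e' }

A: nullable alternative(s) A → ε; FOLLOW(A) = { $, '-', 'e' }
  A → X - X: FIRST \ {ε} = { 'e' } — overlaps FOLLOW(A) on { 'e' }: CONFLICT
  A → X: FIRST \ {ε} = { 'e' } — overlaps FOLLOW(A) on { 'e' }: CONFLICT
  A → ε: FIRST \ {ε} = { } — this is the only nullable alternative, skip

X has no nullable alternative, so no FIRST/FOLLOW check is needed there.

So the grammar has 2 FIRST/FOLLOW conflicts (marked CONFLICT above).

Answer: Yes. A → X '-' X with FOLLOW(A) on { 'e' }; A → X with FOLLOW(A) on { 'e' }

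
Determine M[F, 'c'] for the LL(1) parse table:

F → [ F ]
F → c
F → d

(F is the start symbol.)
F → c

To find M[F, 'c'], we find productions for F where 'c' is in the predict set (PREDICT(N → α) = (FIRST(α) \ {ε}) ∪ (FOLLOW(N) if α ⇒* ε)).

F → [ F ]: PREDICT = { '[' }
F → c: PREDICT = { 'c' }
  'c' is in predict set, so this production goes in M[F, 'c']
F → d: PREDICT = { 'd' }

M[F, 'c'] = F → c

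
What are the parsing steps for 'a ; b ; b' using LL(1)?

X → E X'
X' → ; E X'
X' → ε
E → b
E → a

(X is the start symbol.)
LL(1) parsing maintains a stack (initially the start symbol over $) and the input. At each step: if the stack top is a terminal, match it against the current input token; if it is a non-terminal N, replace it with the RHS of M[N, lookahead] (the unique production whose predict set contains the lookahead).

Stack is shown with the top on the left.

Stack     Input        Action
-----------------------------
X $       a ; b ; b $  output X → E X'
E X' $    a ; b ; b $  output E → a
a X' $    a ; b ; b $  match 'a'
X' $      ; b ; b $    output X' → ; E X'
; E X' $  ; b ; b $    match ';'
E X' $    b ; b $      output E → b
b X' $    b ; b $      match 'b'
X' $      ; b $        output X' → ; E X'
; E X' $  ; b $        match ';'
E X' $    b $          output E → b
b X' $    b $          match 'b'
X' $      $            output X' → ε
$         $            accept

The string is accepted.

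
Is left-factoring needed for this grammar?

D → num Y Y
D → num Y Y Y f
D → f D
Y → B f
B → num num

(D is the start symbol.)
Yes, D has productions with common prefix 'num Y Y'

Left-factoring is needed when two productions for the same non-terminal
share a common prefix on the right-hand side.

Productions for D:
  D → num Y Y
  D → num Y Y Y f
  D → f D

Found common prefix 'num Y Y' in productions for D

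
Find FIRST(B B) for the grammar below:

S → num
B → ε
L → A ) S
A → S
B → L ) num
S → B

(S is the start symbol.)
FIRST sets of the non-terminals involved (from the grammar, by fixed-point iteration):
  FIRST(B) = { ')', 'num', ε }

To compute FIRST(B B), process the symbols left to right:
Symbol B is a non-terminal. Add FIRST(B) \ {ε} = { ')', 'num' }
B is nullable (ε ∈ FIRST(B)), continue to the next symbol.
Symbol B is a non-terminal. Add FIRST(B) \ {ε} = { ')', 'num' }
B is nullable (ε ∈ FIRST(B)), continue to the next symbol.
All symbols are nullable, so ε is in the result.
FIRST(B B) = { ')', 'num', ε }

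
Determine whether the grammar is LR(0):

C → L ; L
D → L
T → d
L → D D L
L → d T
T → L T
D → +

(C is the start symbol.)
A grammar is LR(0) if no state in the canonical LR(0) collection has:
  - both a shift item (dot before a terminal) and a complete item (shift-reduce conflict), or
  - two or more complete items (reduce-reduce conflict; the accept item [C' → C .] counts as a complete item here).

Augment with C' → C and build the canonical LR(0) collection (I0 = CLOSURE({[C' → . C]}), then GOTO on every symbol after a dot until no new states appear). It has 15 states:
  I0: { [C → . L ; L], [C' → . C], [D → . +], [D → . L], [L → . D D L], [L → . d T] }  — shift
  I1: { [D → + .] }  — reduce
  I2: { [C' → C .] }  — accept
  I3: { [D → . +], [D → . L], [L → . D D L], [L → . d T], [L → D . D L] }  — shift
  I4: { [C → L . ; L], [D → L .] }  — shift, reduce
  I5: { [D → . +], [D → . L], [L → . D D L], [L → . d T], [L → d . T], [T → . L T], [T → . d] }  — shift
  I6: { [D → . +], [D → . L], [D → L .], [L → . D D L], [L → . d T], [T → . L T], [T → . d], [T → L . T] }  — shift, reduce
  I7: { [L → d T .] }  — reduce
  I8: { [D → . +], [D → . L], [L → . D D L], [L → . d T], [L → d . T], [T → . L T], [T → . d], [T → d .] }  — shift, reduce
  I9: { [T → L T .] }  — reduce
  I10: { [C → L ; . L], [D → . +], [D → . L], [L → . D D L], [L → . d T] }  — shift
  I11: { [C → L ; L .], [D → L .] }  — 2 reduces
  I12: { [D → . +], [D → . L], [L → . D D L], [L → . d T], [L → D . D L], [L → D D . L] }  — shift
  I13: { [D → L .] }  — reduce
  I14: { [D → L .], [L → D D L .] }  — 2 reduces

Conflict in state I4:
  Shift-reduce conflict between [D → L .] and [C → L . ; L]
So the grammar is NOT LR(0).

Answer: No. Shift-reduce conflict between [D → L .] and [C → L . ; L]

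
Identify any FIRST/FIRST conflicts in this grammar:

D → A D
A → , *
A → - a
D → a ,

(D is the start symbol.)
FIRST sets of the non-terminals at (or reachable through a nullable prefix from) the front of some alternative:
  FIRST(A) = { ',', '-' }

Productions for D:
  D → A D: FIRST = { ',', '-' }
  D → a ,: FIRST = { 'a' }
Productions for A:
  A → , *: FIRST = { ',' }
  A → - a: FIRST = { '-' }

All alternatives of each non-terminal have pairwise disjoint FIRST sets.

Answer: No FIRST/FIRST conflicts.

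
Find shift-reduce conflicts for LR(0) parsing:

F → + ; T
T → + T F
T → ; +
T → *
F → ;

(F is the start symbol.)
A shift-reduce conflict occurs when an LR(0) state has both:
  - a complete (reduce) item [A → α .] (dot at the end), and
  - a shift item [B → β . c γ] (dot before a terminal).

Augment with F' → F and build the canonical LR(0) collection (I0 = CLOSURE({[F' → . F]}), then GOTO on every symbol after a dot until no new states appear). It has 12 states:
  I0: { [F → . + ; T], [F → . ;], [F' → . F] }  — shift
  I1: { [F → + . ; T] }  — shift
  I2: { [F → ; .] }  — reduce
  I3: { [F' → F .] }  — accept
  I4: { [F → + ; . T], [T → . *], [T → . + T F], [T → . ; +] }  — shift
  I5: { [T → * .] }  — reduce
  I6: { [T → + . T F], [T → . *], [T → . + T F], [T → . ; +] }  — shift
  I7: { [T → ; . +] }  — shift
  I8: { [F → + ; T .] }  — reduce
  I9: { [T → ; + .] }  — reduce
  I10: { [F → . + ; T], [F → . ;], [T → + T . F] }  — shift
  I11: { [T → + T F .] }  — reduce

No state contains both a complete item and a shift item.

Answer: No shift-reduce conflicts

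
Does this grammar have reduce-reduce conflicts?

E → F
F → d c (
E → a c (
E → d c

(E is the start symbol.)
Augment with E' → E and build the canonical LR(0) collection (I0 = CLOSURE({[E' → . E]}), then GOTO on every symbol after a dot until no new states appear). It has 9 states:
  I0: { [E → . F], [E → . a c (], [E → . d c], [E' → . E], [F → . d c (] }  — shift
  I1: { [E' → E .] }  — accept
  I2: { [E → F .] }  — reduce
  I3: { [E → a . c (] }  — shift
  I4: { [E → d . c], [F → d . c (] }  — shift
  I5: { [E → d c .], [F → d c . (] }  — shift, reduce
  I6: { [F → d c ( .] }  — reduce
  I7: { [E → a c . (] }  — shift
  I8: { [E → a c ( .] }  — reduce

No state contains more than one complete item.

Answer: No reduce-reduce conflicts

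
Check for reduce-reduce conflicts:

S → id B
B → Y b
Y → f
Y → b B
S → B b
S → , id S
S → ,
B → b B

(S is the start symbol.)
A reduce-reduce conflict occurs when an LR(0) state has two complete items [A → α .] and [B → β .] — both call for a reduction, and with no lookahead the parser cannot choose between them.

Augment with S' → S and build the canonical LR(0) collection (I0 = CLOSURE({[S' → . S]}), then GOTO on every symbol after a dot until no new states appear). It has 14 states:
  I0: { [B → . Y b], [B → . b B], [S → . , id S], [S → . ,], [S → . B b], [S → . id B], [S' → . S], [Y → . b B], [Y → . f] }  — shift
  I1: { [S → , . id S], [S → , .] }  — shift, reduce
  I2: { [S → B . b] }  — shift
  I3: { [S' → S .] }  — accept
  I4: { [B → Y . b] }  — shift
  I5: { [B → . Y b], [B → . b B], [B → b . B], [Y → . b B], [Y → . f], [Y → b . B] }  — shift
  I6: { [Y → f .] }  — reduce
  I7: { [B → . Y b], [B → . b B], [S → id . B], [Y → . b B], [Y → . f] }  — shift
  I8: { [S → id B .] }  — reduce
  I9: { [B → b B .], [Y → b B .] }  — 2 reduces
  I10: { [B → Y b .] }  — reduce
  I11: { [S → B b .] }  — reduce
  I12: { [B → . Y b], [B → . b B], [S → , id . S], [S → . , id S], [S → . ,], [S → . B b], [S → . id B], [Y → . b B], [Y → . f] }  — shift
  I13: { [S → , id S .] }  — reduce

I9 contains complete items [B → b B .], [Y → b B .] — reduce-reduce conflict.

Answer: Yes — I9: [B → b B .] vs [Y → b B .]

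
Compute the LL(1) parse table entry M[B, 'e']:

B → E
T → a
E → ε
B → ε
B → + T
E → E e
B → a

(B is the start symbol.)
To find M[B, 'e'], we find productions for B where 'e' is in the predict set (PREDICT(N → α) = (FIRST(α) \ {ε}) ∪ (FOLLOW(N) if α ⇒* ε)).

Relevant sets:
  FIRST(E) = { 'e', ε }
  FOLLOW(B) = { $ }

B → E: PREDICT = { $, 'e' }
  'e' is in predict set, so this production goes in M[B, 'e']
B → ε: PREDICT = { $ }
B → + T: PREDICT = { '+' }
B → a: PREDICT = { 'a' }

M[B, 'e'] = B → E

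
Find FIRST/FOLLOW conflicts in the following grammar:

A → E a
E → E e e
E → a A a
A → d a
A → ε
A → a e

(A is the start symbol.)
Yes. A → E a with FOLLOW(A) on { 'a' }; A → a e with FOLLOW(A) on { 'a' }

A FIRST/FOLLOW conflict occurs when a non-terminal N has a nullable alternative N → β (β ⇒* ε) and another alternative N → α with FIRST(α) ∩ FOLLOW(N) ≠ ∅: on such a lookahead the parser cannot decide between expanding α and letting N vanish via β.

Nullable non-terminals: A.
FIRST sets used below: FIRST(E) = { 'a' }

A: nullable alternative(s) A → ε; FOLLOW(A) = { $, 'a' }
  A → E a: FIRST \ {ε} = { 'a' } — overlaps FOLLOW(A) on { 'a' }: CONFLICT
  A → d a: FIRST \ {ε} = { 'd' } — disjoint from FOLLOW(A)
  A → ε: FIRST \ {ε} = { } — this is the only nullable alternative, skip
  A → a e: FIRST \ {ε} = { 'a' } — overlaps FOLLOW(A) on { 'a' }: CONFLICT

E has no nullable alternative, so no FIRST/FOLLOW check is needed there.

So the grammar has 2 FIRST/FOLLOW conflicts (marked CONFLICT above).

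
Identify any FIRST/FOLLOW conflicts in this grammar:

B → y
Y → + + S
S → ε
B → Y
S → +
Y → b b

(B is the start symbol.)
No FIRST/FOLLOW conflicts.

Nullable non-terminals: S.

S: nullable alternative(s) S → ε; FOLLOW(S) = { $ }
  S → ε: FIRST \ {ε} = { } — this is the only nullable alternative, skip
  S → +: FIRST \ {ε} = { '+' } — disjoint from FOLLOW(S)

B, Y have no nullable alternative, so no FIRST/FOLLOW check is needed there.

No FIRST/FOLLOW conflicts found.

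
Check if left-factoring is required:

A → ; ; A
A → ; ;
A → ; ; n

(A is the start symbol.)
Left-factoring is needed when two productions for the same non-terminal
share a common prefix on the right-hand side.

Productions for A:
  A → ; ; A
  A → ; ;
  A → ; ; n

Found common prefix '; ;' in productions for A

Answer: Yes, A has productions with common prefix '; ;'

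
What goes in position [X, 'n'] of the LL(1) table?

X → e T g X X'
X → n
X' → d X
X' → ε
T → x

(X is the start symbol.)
X → n

To find M[X, 'n'], we find productions for X where 'n' is in the predict set (PREDICT(N → α) = (FIRST(α) \ {ε}) ∪ (FOLLOW(N) if α ⇒* ε)).

X → e T g X X': PREDICT = { 'e' }
X → n: PREDICT = { 'n' }
  'n' is in predict set, so this production goes in M[X, 'n']

M[X, 'n'] = X → n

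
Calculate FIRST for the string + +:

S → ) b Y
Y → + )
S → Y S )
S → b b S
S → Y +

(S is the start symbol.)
To compute FIRST(+ +), process the symbols left to right:
Symbol + is a terminal. Add '+' and stop.
FIRST(+ +) = { '+' }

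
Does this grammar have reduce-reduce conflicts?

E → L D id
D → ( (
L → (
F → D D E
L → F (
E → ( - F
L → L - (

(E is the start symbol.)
No reduce-reduce conflicts

A reduce-reduce conflict occurs when an LR(0) state has two complete items [A → α .] and [B → β .] — both call for a reduction, and with no lookahead the parser cannot choose between them.

Augment with E' → E and build the canonical LR(0) collection (I0 = CLOSURE({[E' → . E]}), then GOTO on every symbol after a dot until no new states appear). It has 17 states:
  I0: { [D → . ( (], [E → . ( - F], [E → . L D id], [E' → . E], [F → . D D E], [L → . (], [L → . F (], [L → . L - (] }  — shift
  I1: { [D → ( . (], [E → ( . - F], [L → ( .] }  — shift, reduce
  I2: { [D → . ( (], [F → D . D E] }  — shift
  I3: { [E' → E .] }  — accept
  I4: { [L → F . (] }  — shift
  I5: { [D → . ( (], [E → L . D id], [L → L . - (] }  — shift
  I6: { [D → ( . (] }  — shift
  I7: { [L → L - . (] }  — shift
  I8: { [E → L D . id] }  — shift
  I9: { [E → L D id .] }  — reduce
  I10: { [L → L - ( .] }  — reduce
  I11: { [D → ( ( .] }  — reduce
  I12: { [L → F ( .] }  — reduce
  I13: { [D → . ( (], [E → . ( - F], [E → . L D id], [F → . D D E], [F → D D . E], [L → . (], [L → . F (], [L → . L - (] }  — shift
  I14: { [F → D D E .] }  — reduce
  I15: { [D → . ( (], [E → ( - . F], [F → . D D E] }  — shift
  I16: { [E → ( - F .] }  — reduce

No state contains more than one complete item.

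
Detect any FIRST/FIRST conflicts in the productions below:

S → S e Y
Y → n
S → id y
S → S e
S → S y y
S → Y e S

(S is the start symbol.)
Yes. S → S e Y / S → id y on { 'id' }; S → S e Y / S → S e on { 'id', 'n' }; S → S e Y / S → S y y on { 'id', 'n' }; S → S e Y / S → Y e S on { 'n' }; S → id y / S → S e on { 'id' }; S → id y / S → S y y on { 'id' }; S → S e / S → S y y on { 'id', 'n' }; S → S e / S → Y e S on { 'n' }; S → S y y / S → Y e S on { 'n' }

A FIRST/FIRST conflict occurs when two productions N → α and N → β for the same non-terminal have FIRST(α) ∩ FIRST(β) ≠ ∅ (with ε ∈ FIRST of a nullable right-hand side, so two nullable alternatives also conflict).

FIRST sets of the non-terminals at (or reachable through a nullable prefix from) the front of some alternative:
  FIRST(S) = { 'id', 'n' }
  FIRST(Y) = { 'n' }

Productions for S:
  S → S e Y: FIRST = { 'id', 'n' }
  S → id y: FIRST = { 'id' }
  S → S e: FIRST = { 'id', 'n' }
  S → S y y: FIRST = { 'id', 'n' }
  S → Y e S: FIRST = { 'n' }
Y has only one production, so no FIRST/FIRST conflict is possible there.

Conflict for S: S → S e Y and S → id y
  Overlap: { 'id' }
Conflict for S: S → S e Y and S → S e
  Overlap: { 'id', 'n' }
Conflict for S: S → S e Y and S → S y y
  Overlap: { 'id', 'n' }
Conflict for S: S → S e Y and S → Y e S
  Overlap: { 'n' }
Conflict for S: S → id y and S → S e
  Overlap: { 'id' }
Conflict for S: S → id y and S → S y y
  Overlap: { 'id' }
Conflict for S: S → S e and S → S y y
  Overlap: { 'id', 'n' }
Conflict for S: S → S e and S → Y e S
  Overlap: { 'n' }
Conflict for S: S → S y y and S → Y e S
  Overlap: { 'n' }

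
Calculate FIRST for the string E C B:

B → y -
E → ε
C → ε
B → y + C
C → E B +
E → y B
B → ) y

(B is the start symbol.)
FIRST sets of the non-terminals involved (from the grammar, by fixed-point iteration):
  FIRST(E) = { 'y', ε }
  FIRST(C) = { ')', 'y', ε }
  FIRST(B) = { ')', 'y' }

To compute FIRST(E C B), process the symbols left to right:
Symbol E is a non-terminal. Add FIRST(E) \ {ε} = { 'y' }
E is nullable (ε ∈ FIRST(E)), continue to the next symbol.
Symbol C is a non-terminal. Add FIRST(C) \ {ε} = { ')', 'y' }
C is nullable (ε ∈ FIRST(C)), continue to the next symbol.
Symbol B is a non-terminal. Add FIRST(B) \ {ε} = { ')', 'y' }
B is not nullable (ε ∉ FIRST(B)), so stop here.
FIRST(E C B) = { ')', 'y' }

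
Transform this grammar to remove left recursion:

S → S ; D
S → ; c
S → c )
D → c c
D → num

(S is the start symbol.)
S is directly left-recursive. The standard transformation for
  A → A α₁ | ... | A α_m | β₁ | ... | β_n
is
  A  → β₁ A' | ... | β_n A'
  A' → α₁ A' | ... | α_m A' | ε

S → ; c becomes S → ; c S'
S → c ) becomes S → c ) S'
S → S ; D becomes S' → ; D S'
Add S' → ε

Productions for other non-terminals are unchanged:
  D → c c
  D → num

Resulting grammar:
S → ; c S'
S → c ) S'
S' → ; D S'
S' → ε
D → c c
D → num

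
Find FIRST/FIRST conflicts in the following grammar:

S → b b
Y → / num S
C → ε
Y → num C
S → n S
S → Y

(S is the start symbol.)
FIRST sets of the non-terminals at (or reachable through a nullable prefix from) the front of some alternative:
  FIRST(Y) = { '/', 'num' }

Productions for S:
  S → b b: FIRST = { 'b' }
  S → n S: FIRST = { 'n' }
  S → Y: FIRST = { '/', 'num' }
Productions for Y:
  Y → / num S: FIRST = { '/' }
  Y → num C: FIRST = { 'num' }
C has only one production, so no FIRST/FIRST conflict is possible there.

All alternatives of each non-terminal have pairwise disjoint FIRST sets.

Answer: No FIRST/FIRST conflicts.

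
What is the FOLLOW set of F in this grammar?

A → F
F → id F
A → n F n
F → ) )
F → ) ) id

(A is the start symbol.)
To compute FOLLOW(F), find every occurrence of F on a right-hand side N → α F β: add FIRST(β) \ {ε}, and if β is empty or nullable also add FOLLOW(N). Iterate to a fixed point.

In A → F: F is at the end, add FOLLOW(A)
In F → id F: F is at the end; this adds FOLLOW(F) to itself — nothing new
In A → n F n: F is followed by n, add FIRST(n) \ {ε} = { 'n' }

The FOLLOW sets referred to above (computed the same way, to a fixed point):
  FOLLOW(A) = { $ }

Taking the union: FOLLOW(F) = { $, 'n' }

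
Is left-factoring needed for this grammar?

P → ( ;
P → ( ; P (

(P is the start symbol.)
Left-factoring is needed when two productions for the same non-terminal
share a common prefix on the right-hand side.

Productions for P:
  P → ( ;
  P → ( ; P (

Found common prefix '( ;' in productions for P

Answer: Yes, P has productions with common prefix '( ;'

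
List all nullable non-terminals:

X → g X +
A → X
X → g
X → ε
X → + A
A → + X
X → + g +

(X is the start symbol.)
{ 'A', 'X' }

ε-productions: X → ε
So X is immediately nullable.
A → X: every symbol on the right is nullable, so A is nullable too.
Every non-terminal is now nullable.
Nullable = { 'A', 'X' }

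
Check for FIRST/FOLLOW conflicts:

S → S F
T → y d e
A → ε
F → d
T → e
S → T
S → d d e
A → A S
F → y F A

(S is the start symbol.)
Nullable non-terminals: A.
FIRST sets used below: FIRST(A) = { 'd', 'e', 'y', ε }, FIRST(S) = { 'd', 'e', 'y' }

A: nullable alternative(s) A → ε; FOLLOW(A) = { $, 'd', 'e', 'y' }
  A → ε: FIRST \ {ε} = { } — this is the only nullable alternative, skip
  A → A S: FIRST \ {ε} = { 'd', 'e', 'y' } — overlaps FOLLOW(A) on { 'd', 'e', 'y' }: CONFLICT

F, S, T have no nullable alternative, so no FIRST/FOLLOW check is needed there.

So the grammar has 1 FIRST/FOLLOW conflict (marked CONFLICT above).

Answer: Yes. A → A S with FOLLOW(A) on { 'd', 'e', 'y' }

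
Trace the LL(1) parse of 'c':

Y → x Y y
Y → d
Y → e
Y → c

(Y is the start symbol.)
LL(1) parsing maintains a stack (initially the start symbol over $) and the input. At each step: if the stack top is a terminal, match it against the current input token; if it is a non-terminal N, replace it with the RHS of M[N, lookahead] (the unique production whose predict set contains the lookahead).

Stack is shown with the top on the left.

Stack  Input  Action
--------------------
Y $    c $    output Y → c
c $    c $    match 'c'
$      $      accept

The string is accepted.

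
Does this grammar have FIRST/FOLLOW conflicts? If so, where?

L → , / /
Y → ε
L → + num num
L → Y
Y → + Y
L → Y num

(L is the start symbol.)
No FIRST/FOLLOW conflicts.

Nullable non-terminals: L, Y.
FIRST sets used below: FIRST(Y) = { '+', ε }

L: nullable alternative(s) L → Y; FOLLOW(L) = { $ }
  L → , / /: FIRST \ {ε} = { ',' } — disjoint from FOLLOW(L)
  L → + num num: FIRST \ {ε} = { '+' } — disjoint from FOLLOW(L)
  L → Y: FIRST \ {ε} = { '+' } — this is the only nullable alternative, skip
  L → Y num: FIRST \ {ε} = { '+', 'num' } — disjoint from FOLLOW(L)

Y: nullable alternative(s) Y → ε; FOLLOW(Y) = { $, 'num' }
  Y → ε: FIRST \ {ε} = { } — this is the only nullable alternative, skip
  Y → + Y: FIRST \ {ε} = { '+' } — disjoint from FOLLOW(Y)

No FIRST/FOLLOW conflicts found.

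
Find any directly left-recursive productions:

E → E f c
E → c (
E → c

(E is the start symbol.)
Direct left recursion occurs when N → N α for some non-terminal N (the right-hand side begins with the left-hand side itself).

E → E f c: LEFT RECURSIVE (starts with E)
E → c (: starts with c
E → c: starts with c

The grammar has direct left recursion on: E.

Answer: Yes, E is left-recursive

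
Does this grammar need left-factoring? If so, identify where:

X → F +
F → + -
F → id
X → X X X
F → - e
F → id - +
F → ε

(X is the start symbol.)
Left-factoring is needed when two productions for the same non-terminal
share a common prefix on the right-hand side.

Productions for X:
  X → F +
  X → X X X
Productions for F:
  F → + -
  F → id
  F → - e
  F → id - +
  F → ε

Found common prefix 'id' in productions for F

Answer: Yes, F has productions with common prefix 'id'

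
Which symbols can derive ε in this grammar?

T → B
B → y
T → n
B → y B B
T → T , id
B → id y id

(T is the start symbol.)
None

A non-terminal is nullable if it can derive ε (the empty string): either it has an ε-production, or it has a production whose right-hand side consists entirely of nullable non-terminals.

There are no ε-productions, so no non-terminal can derive ε.
No non-terminals are nullable.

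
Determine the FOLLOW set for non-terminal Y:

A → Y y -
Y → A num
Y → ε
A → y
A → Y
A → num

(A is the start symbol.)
To compute FOLLOW(Y), find every occurrence of Y on a right-hand side N → α Y β: add FIRST(β) \ {ε}, and if β is empty or nullable also add FOLLOW(N). Iterate to a fixed point.

In A → Y y -: Y is followed by y '-', add FIRST(y '-') \ {ε} = { 'y' }
In A → Y: Y is at the end, add FOLLOW(A)

The FOLLOW sets referred to above (computed the same way, to a fixed point):
  FOLLOW(A) = { $, 'num' }

Taking the union: FOLLOW(Y) = { $, 'num', 'y' }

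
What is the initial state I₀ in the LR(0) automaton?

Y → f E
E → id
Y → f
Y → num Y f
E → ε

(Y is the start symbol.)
{ [Y → . f E], [Y → . f], [Y → . num Y f], [Y' → . Y] }

First, augment the grammar with Y' → Y
I₀ = CLOSURE({ [Y' → . Y] }):
  [Y' → . Y] has the dot before Y: add [Y → . f E], [Y → . f], [Y → . num Y f]
No further items can be added.

I₀ = { [Y → . f E], [Y → . f], [Y → . num Y f], [Y' → . Y] }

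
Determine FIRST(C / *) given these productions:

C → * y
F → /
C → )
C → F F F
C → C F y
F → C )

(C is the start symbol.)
FIRST sets of the non-terminals involved (from the grammar, by fixed-point iteration):
  FIRST(C) = { ')', '*', '/' }

To compute FIRST(C / *), process the symbols left to right:
Symbol C is a non-terminal. Add FIRST(C) \ {ε} = { ')', '*', '/' }
C is not nullable (ε ∉ FIRST(C)), so stop here.
FIRST(C / *) = { ')', '*', '/' }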